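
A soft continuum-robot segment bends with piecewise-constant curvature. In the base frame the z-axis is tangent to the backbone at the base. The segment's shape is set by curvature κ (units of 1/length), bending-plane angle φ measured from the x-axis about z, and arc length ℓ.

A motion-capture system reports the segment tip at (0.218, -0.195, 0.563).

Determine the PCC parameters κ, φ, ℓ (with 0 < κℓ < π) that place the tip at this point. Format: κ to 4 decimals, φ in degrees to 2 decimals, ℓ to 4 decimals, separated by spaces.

1.4533 318.19 0.6594

ρ = √(x²+y²) = √(0.218² + -0.195²) = 0.29249
φ = atan2(y, x) mod 360° = atan2(-0.195, 0.218) = 318.1875°
|p|² = ρ² + z² = 0.29249² + 0.563² = 0.40252
κ = 2ρ / |p|² = 2×0.29249 / 0.40252 = 1.45329
θ = 2·atan2(ρ, z) = 2·atan2(0.29249, 0.563) = 0.95828 rad
ℓ = θ/κ = 0.95828/1.45329 = 0.65938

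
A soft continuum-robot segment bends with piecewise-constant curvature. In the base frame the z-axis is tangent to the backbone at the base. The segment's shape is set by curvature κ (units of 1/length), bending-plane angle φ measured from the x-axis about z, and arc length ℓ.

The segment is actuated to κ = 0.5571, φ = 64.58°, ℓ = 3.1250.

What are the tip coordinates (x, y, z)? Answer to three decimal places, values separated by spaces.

0.901 1.896 1.769

θ = κ·ℓ = 0.5571 × 3.1250 = 1.74094 rad
ρ = (1 − cos θ)/κ = (1 − -0.16932)/0.5571 = 2.09894
z = sin θ / κ = 0.98556/0.5571 = 1.76909
x = ρ cos φ = 2.09894 × cos(64.58°) = 0.90097
y = ρ sin φ = 2.09894 × sin(64.58°) = 1.89574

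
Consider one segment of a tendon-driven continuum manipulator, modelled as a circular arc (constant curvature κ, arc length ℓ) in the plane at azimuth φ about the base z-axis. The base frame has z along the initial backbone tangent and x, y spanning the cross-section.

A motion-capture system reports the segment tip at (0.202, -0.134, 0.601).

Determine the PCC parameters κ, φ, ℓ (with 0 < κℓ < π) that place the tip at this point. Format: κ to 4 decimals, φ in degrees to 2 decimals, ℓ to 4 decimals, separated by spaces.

ρ = √(x²+y²) = √(0.202² + -0.134²) = 0.24240
φ = atan2(y, x) mod 360° = atan2(-0.134, 0.202) = 326.4410°
|p|² = ρ² + z² = 0.24240² + 0.601² = 0.41996
κ = 2ρ / |p|² = 2×0.24240 / 0.41996 = 1.15441
θ = 2·atan2(ρ, z) = 2·atan2(0.24240, 0.601) = 0.76676 rad
ℓ = θ/κ = 0.76676/1.15441 = 0.66420

1.1544 326.44 0.6642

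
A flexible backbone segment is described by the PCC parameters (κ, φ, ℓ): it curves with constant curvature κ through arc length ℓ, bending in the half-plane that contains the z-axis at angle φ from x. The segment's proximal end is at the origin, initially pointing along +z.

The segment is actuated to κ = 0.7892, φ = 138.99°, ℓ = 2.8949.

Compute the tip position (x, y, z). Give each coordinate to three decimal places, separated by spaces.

-1.582 1.376 0.958

θ = κ·ℓ = 0.7892 × 2.8949 = 2.28466 rad
ρ = (1 − cos θ)/κ = (1 − -0.65476)/0.7892 = 2.09675
z = sin θ / κ = 0.75584/0.7892 = 0.95773
x = ρ cos φ = 2.09675 × cos(138.99°) = -1.58220
y = ρ sin φ = 2.09675 × sin(138.99°) = 1.37587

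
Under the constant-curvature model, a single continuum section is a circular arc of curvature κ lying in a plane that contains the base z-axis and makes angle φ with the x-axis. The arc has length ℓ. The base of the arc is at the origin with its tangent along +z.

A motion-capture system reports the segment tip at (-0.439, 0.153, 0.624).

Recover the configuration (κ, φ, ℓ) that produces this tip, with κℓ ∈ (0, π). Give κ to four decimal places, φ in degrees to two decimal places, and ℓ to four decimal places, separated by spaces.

ρ = √(x²+y²) = √(-0.439² + 0.153²) = 0.46490
φ = atan2(y, x) mod 360° = atan2(0.153, -0.439) = 160.7856°
|p|² = ρ² + z² = 0.46490² + 0.624² = 0.60551
κ = 2ρ / |p|² = 2×0.46490 / 0.60551 = 1.53557
θ = 2·atan2(ρ, z) = 2·atan2(0.46490, 0.624) = 1.28062 rad
ℓ = θ/κ = 1.28062/1.53557 = 0.83397

1.5356 160.79 0.8340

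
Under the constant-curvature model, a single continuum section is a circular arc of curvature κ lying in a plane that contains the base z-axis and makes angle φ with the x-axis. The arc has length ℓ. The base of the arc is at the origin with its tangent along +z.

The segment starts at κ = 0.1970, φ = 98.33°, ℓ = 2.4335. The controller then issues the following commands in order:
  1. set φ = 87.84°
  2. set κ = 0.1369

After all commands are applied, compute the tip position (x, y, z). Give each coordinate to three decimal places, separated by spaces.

0.015 0.401 2.389

initial: κ=0.1970, φ=98.33°, ℓ=2.4335
cmd 1: set φ=87.84° → (κ,φ,ℓ)=(0.1970,87.84°,2.4335) → tip=(0.0216,0.5718,2.3414)
cmd 2: set κ=0.1369 → (κ,φ,ℓ)=(0.1369,87.84°,2.4335) → tip=(0.0151,0.4013,2.3887)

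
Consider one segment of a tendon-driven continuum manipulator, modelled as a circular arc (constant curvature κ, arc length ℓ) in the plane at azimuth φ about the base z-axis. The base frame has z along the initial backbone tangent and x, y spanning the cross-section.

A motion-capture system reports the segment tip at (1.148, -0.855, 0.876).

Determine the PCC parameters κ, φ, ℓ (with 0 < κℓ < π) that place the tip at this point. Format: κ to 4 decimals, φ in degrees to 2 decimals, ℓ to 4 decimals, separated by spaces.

1.0165 323.32 2.0100

ρ = √(x²+y²) = √(1.148² + -0.855²) = 1.43141
φ = atan2(y, x) mod 360° = atan2(-0.855, 1.148) = 323.3222°
|p|² = ρ² + z² = 1.43141² + 0.876² = 2.81630
κ = 2ρ / |p|² = 2×1.43141 / 2.81630 = 1.01651
θ = 2·atan2(ρ, z) = 2·atan2(1.43141, 0.876) = 2.04322 rad
ℓ = θ/κ = 2.04322/1.01651 = 2.01003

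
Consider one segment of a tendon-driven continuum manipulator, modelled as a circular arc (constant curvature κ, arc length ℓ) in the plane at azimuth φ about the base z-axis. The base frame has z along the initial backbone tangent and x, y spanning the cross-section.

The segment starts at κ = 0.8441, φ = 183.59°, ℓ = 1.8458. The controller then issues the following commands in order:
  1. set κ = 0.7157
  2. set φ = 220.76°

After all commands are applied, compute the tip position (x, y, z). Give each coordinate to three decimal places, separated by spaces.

initial: κ=0.8441, φ=183.59°, ℓ=1.8458
cmd 1: set κ=0.7157 → (κ,φ,ℓ)=(0.7157,183.59°,1.8458) → tip=(-1.0498,-0.0659,1.3539)
cmd 2: set φ=220.76° → (κ,φ,ℓ)=(0.7157,220.76°,1.8458) → tip=(-0.7967,-0.6868,1.3539)

-0.797 -0.687 1.354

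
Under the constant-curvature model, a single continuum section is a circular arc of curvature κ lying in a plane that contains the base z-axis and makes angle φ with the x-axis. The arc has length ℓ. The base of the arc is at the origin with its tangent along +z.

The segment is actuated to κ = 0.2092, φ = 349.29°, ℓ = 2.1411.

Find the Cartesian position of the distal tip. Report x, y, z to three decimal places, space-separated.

θ = κ·ℓ = 0.2092 × 2.1411 = 0.44792 rad
ρ = (1 − cos θ)/κ = (1 − 0.90135)/0.2092 = 0.47155
z = sin θ / κ = 0.43309/0.2092 = 2.07022
x = ρ cos φ = 0.47155 × cos(349.29°) = 0.46334
y = ρ sin φ = 0.47155 × sin(349.29°) = -0.08763

0.463 -0.088 2.070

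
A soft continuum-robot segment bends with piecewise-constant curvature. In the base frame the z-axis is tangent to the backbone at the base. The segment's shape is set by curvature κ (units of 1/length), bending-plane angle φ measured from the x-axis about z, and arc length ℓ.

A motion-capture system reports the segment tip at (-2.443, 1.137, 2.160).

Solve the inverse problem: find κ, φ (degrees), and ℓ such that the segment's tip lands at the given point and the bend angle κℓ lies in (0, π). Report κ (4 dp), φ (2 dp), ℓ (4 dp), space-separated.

ρ = √(x²+y²) = √(-2.443² + 1.137²) = 2.69463
φ = atan2(y, x) mod 360° = atan2(1.137, -2.443) = 155.0422°
|p|² = ρ² + z² = 2.69463² + 2.160² = 11.92662
κ = 2ρ / |p|² = 2×2.69463 / 11.92662 = 0.45187
θ = 2·atan2(ρ, z) = 2·atan2(2.69463, 2.160) = 1.79017 rad
ℓ = θ/κ = 1.79017/0.45187 = 3.96171

0.4519 155.04 3.9617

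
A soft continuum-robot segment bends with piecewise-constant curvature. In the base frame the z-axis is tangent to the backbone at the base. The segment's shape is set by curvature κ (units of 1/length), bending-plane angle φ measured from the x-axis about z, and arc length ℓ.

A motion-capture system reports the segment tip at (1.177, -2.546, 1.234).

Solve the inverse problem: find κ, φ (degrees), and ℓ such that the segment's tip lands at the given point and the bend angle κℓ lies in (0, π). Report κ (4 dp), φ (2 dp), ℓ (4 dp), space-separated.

0.5974 294.81 3.8712

ρ = √(x²+y²) = √(1.177² + -2.546²) = 2.80490
φ = atan2(y, x) mod 360° = atan2(-2.546, 1.177) = 294.8108°
|p|² = ρ² + z² = 2.80490² + 1.234² = 9.39020
κ = 2ρ / |p|² = 2×2.80490 / 9.39020 = 0.59741
θ = 2·atan2(ρ, z) = 2·atan2(2.80490, 1.234) = 2.31267 rad
ℓ = θ/κ = 2.31267/0.59741 = 3.87117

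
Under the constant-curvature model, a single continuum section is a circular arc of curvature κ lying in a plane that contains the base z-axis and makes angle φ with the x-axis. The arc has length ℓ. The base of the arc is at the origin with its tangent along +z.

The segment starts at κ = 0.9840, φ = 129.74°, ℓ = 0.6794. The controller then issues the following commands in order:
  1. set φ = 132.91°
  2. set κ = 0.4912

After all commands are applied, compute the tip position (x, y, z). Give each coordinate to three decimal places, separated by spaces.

-0.076 0.082 0.667

initial: κ=0.9840, φ=129.74°, ℓ=0.6794
cmd 1: set φ=132.91° → (κ,φ,ℓ)=(0.9840,132.91°,0.6794) → tip=(-0.1489,0.1602,0.6299)
cmd 2: set κ=0.4912 → (κ,φ,ℓ)=(0.4912,132.91°,0.6794) → tip=(-0.0765,0.0823,0.6669)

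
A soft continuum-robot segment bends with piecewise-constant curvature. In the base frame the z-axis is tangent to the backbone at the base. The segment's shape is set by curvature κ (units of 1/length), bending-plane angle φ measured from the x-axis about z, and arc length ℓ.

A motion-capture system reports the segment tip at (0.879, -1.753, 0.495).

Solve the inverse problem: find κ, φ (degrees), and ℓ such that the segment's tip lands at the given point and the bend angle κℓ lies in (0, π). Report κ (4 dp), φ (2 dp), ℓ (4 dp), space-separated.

0.9588 296.63 2.7609

ρ = √(x²+y²) = √(0.879² + -1.753²) = 1.96103
φ = atan2(y, x) mod 360° = atan2(-1.753, 0.879) = 296.6304°
|p|² = ρ² + z² = 1.96103² + 0.495² = 4.09067
κ = 2ρ / |p|² = 2×1.96103 / 4.09067 = 0.95878
θ = 2·atan2(ρ, z) = 2·atan2(1.96103, 0.495) = 2.64709 rad
ℓ = θ/κ = 2.64709/0.95878 = 2.76088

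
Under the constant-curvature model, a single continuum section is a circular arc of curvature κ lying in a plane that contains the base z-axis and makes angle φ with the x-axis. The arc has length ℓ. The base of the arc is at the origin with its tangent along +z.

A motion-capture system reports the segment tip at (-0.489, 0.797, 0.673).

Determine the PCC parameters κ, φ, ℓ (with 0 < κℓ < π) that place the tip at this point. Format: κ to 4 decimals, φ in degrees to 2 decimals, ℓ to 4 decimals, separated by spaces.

ρ = √(x²+y²) = √(-0.489² + 0.797²) = 0.93506
φ = atan2(y, x) mod 360° = atan2(0.797, -0.489) = 121.5312°
|p|² = ρ² + z² = 0.93506² + 0.673² = 1.32726
κ = 2ρ / |p|² = 2×0.93506 / 1.32726 = 1.40900
θ = 2·atan2(ρ, z) = 2·atan2(0.93506, 0.673) = 1.89389 rad
ℓ = θ/κ = 1.89389/1.40900 = 1.34413

1.4090 121.53 1.3441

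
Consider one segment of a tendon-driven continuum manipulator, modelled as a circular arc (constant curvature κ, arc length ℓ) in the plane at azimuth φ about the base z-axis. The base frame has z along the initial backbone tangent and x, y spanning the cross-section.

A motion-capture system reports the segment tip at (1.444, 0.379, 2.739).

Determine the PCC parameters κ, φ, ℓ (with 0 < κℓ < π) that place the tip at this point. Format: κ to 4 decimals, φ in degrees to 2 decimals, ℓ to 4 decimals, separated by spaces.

0.3068 14.71 3.2528

ρ = √(x²+y²) = √(1.444² + 0.379²) = 1.49291
φ = atan2(y, x) mod 360° = atan2(0.379, 1.444) = 14.7064°
|p|² = ρ² + z² = 1.49291² + 2.739² = 9.73090
κ = 2ρ / |p|² = 2×1.49291 / 9.73090 = 0.30684
θ = 2·atan2(ρ, z) = 2·atan2(1.49291, 2.739) = 0.99808 rad
ℓ = θ/κ = 0.99808/0.30684 = 3.25278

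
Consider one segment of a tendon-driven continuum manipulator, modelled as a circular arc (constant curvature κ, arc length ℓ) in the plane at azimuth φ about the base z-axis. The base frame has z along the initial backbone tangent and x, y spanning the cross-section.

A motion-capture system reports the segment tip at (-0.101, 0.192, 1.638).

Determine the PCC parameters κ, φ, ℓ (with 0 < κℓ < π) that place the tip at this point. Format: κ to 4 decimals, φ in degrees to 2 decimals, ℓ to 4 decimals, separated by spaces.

0.1589 117.75 1.6571

ρ = √(x²+y²) = √(-0.101² + 0.192²) = 0.21694
φ = atan2(y, x) mod 360° = atan2(0.192, -0.101) = 117.7462°
|p|² = ρ² + z² = 0.21694² + 1.638² = 2.73011
κ = 2ρ / |p|² = 2×0.21694 / 2.73011 = 0.15893
θ = 2·atan2(ρ, z) = 2·atan2(0.21694, 1.638) = 0.26336 rad
ℓ = θ/κ = 0.26336/0.15893 = 1.65709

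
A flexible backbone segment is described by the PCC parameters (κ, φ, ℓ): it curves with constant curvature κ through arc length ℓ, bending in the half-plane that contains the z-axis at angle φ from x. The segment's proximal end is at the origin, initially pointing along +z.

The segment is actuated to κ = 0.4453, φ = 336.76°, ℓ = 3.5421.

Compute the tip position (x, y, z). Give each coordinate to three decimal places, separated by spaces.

2.077 -0.892 2.246

θ = κ·ℓ = 0.4453 × 3.5421 = 1.57730 rad
ρ = (1 − cos θ)/κ = (1 − -0.00650)/0.4453 = 2.26028
z = sin θ / κ = 0.99998/0.4453 = 2.24563
x = ρ cos φ = 2.26028 × cos(336.76°) = 2.07688
y = ρ sin φ = 2.26028 × sin(336.76°) = -0.89187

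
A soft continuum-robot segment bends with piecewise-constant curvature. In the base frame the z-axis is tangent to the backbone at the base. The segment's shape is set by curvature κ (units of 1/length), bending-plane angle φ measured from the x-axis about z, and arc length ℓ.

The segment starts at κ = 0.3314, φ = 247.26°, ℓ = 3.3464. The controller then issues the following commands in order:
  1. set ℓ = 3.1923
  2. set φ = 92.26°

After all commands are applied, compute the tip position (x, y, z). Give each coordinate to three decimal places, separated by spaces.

initial: κ=0.3314, φ=247.26°, ℓ=3.3464
cmd 1: set ℓ=3.1923 → (κ,φ,ℓ)=(0.3314,247.26°,3.1923) → tip=(-0.5941,-1.4174,2.6293)
cmd 2: set φ=92.26° → (κ,φ,ℓ)=(0.3314,92.26°,3.1923) → tip=(-0.0606,1.5357,2.6293)

-0.061 1.536 2.629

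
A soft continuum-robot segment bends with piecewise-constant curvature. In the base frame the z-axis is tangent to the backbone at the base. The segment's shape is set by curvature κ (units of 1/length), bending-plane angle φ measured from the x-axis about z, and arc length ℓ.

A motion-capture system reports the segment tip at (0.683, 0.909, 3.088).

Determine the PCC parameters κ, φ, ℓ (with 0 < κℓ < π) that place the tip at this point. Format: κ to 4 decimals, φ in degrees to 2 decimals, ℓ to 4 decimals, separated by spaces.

0.2100 53.08 3.3599

ρ = √(x²+y²) = √(0.683² + 0.909²) = 1.13700
φ = atan2(y, x) mod 360° = atan2(0.909, 0.683) = 53.0797°
|p|² = ρ² + z² = 1.13700² + 3.088² = 10.82851
κ = 2ρ / |p|² = 2×1.13700 / 10.82851 = 0.21000
θ = 2·atan2(ρ, z) = 2·atan2(1.13700, 3.088) = 0.70559 rad
ℓ = θ/κ = 0.70559/0.21000 = 3.35994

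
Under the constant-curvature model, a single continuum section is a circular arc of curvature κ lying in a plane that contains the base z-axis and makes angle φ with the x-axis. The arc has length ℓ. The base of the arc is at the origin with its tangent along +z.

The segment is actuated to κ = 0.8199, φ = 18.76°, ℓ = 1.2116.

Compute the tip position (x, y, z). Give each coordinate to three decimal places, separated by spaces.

0.524 0.178 1.022

θ = κ·ℓ = 0.8199 × 1.2116 = 0.99339 rad
ρ = (1 − cos θ)/κ = (1 − 0.54585)/0.8199 = 0.55391
z = sin θ / κ = 0.83788/0.8199 = 1.02193
x = ρ cos φ = 0.55391 × cos(18.76°) = 0.52448
y = ρ sin φ = 0.55391 × sin(18.76°) = 0.17814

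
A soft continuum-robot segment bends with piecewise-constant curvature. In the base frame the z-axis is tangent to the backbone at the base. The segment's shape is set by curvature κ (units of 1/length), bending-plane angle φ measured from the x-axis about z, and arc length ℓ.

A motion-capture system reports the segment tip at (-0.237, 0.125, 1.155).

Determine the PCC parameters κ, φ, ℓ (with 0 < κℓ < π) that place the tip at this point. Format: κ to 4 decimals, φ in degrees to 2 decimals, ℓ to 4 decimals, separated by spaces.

0.3812 152.19 1.1960

ρ = √(x²+y²) = √(-0.237² + 0.125²) = 0.26794
φ = atan2(y, x) mod 360° = atan2(0.125, -0.237) = 152.1917°
|p|² = ρ² + z² = 0.26794² + 1.155² = 1.40582
κ = 2ρ / |p|² = 2×0.26794 / 1.40582 = 0.38119
θ = 2·atan2(ρ, z) = 2·atan2(0.26794, 1.155) = 0.45591 rad
ℓ = θ/κ = 0.45591/0.38119 = 1.19600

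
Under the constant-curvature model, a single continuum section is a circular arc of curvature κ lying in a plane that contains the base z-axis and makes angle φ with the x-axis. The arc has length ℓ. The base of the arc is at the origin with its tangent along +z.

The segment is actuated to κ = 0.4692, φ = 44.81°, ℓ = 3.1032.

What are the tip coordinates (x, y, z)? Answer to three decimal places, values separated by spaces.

θ = κ·ℓ = 0.4692 × 3.1032 = 1.45602 rad
ρ = (1 − cos θ)/κ = (1 − 0.11452)/0.4692 = 1.88721
z = sin θ / κ = 0.99342/0.4692 = 2.11726
x = ρ cos φ = 1.88721 × cos(44.81°) = 1.33887
y = ρ sin φ = 1.88721 × sin(44.81°) = 1.33002

1.339 1.330 2.117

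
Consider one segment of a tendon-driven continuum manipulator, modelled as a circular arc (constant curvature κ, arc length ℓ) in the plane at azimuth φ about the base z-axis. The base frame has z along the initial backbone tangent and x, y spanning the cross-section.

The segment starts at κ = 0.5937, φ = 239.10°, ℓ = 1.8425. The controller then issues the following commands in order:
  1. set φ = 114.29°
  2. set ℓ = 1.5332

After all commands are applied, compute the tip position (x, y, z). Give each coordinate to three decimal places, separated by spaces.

-0.268 0.593 1.330

initial: κ=0.5937, φ=239.10°, ℓ=1.8425
cmd 1: set φ=114.29° → (κ,φ,ℓ)=(0.5937,114.29°,1.8425) → tip=(-0.3748,0.8305,1.4964)
cmd 2: set ℓ=1.5332 → (κ,φ,ℓ)=(0.5937,114.29°,1.5332) → tip=(-0.2678,0.5933,1.3301)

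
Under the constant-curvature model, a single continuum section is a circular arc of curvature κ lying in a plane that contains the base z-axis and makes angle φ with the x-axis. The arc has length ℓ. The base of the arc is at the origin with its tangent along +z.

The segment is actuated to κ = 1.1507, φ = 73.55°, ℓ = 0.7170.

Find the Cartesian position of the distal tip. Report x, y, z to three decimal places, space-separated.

θ = κ·ℓ = 1.1507 × 0.7170 = 0.82505 rad
ρ = (1 − cos θ)/κ = (1 − 0.67852)/1.1507 = 0.27938
z = sin θ / κ = 0.73458/1.1507 = 0.63838
x = ρ cos φ = 0.27938 × cos(73.55°) = 0.07911
y = ρ sin φ = 0.27938 × sin(73.55°) = 0.26794

0.079 0.268 0.638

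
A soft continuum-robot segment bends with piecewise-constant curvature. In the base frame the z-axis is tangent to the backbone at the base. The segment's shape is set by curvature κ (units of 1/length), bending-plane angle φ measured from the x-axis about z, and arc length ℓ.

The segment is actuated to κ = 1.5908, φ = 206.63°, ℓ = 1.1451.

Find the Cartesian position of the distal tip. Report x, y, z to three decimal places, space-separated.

-0.701 -0.352 0.609

θ = κ·ℓ = 1.5908 × 1.1451 = 1.82163 rad
ρ = (1 − cos θ)/κ = (1 − -0.24821)/1.5908 = 0.78464
z = sin θ / κ = 0.96871/1.5908 = 0.60894
x = ρ cos φ = 0.78464 × cos(206.63°) = -0.70141
y = ρ sin φ = 0.78464 × sin(206.63°) = -0.35170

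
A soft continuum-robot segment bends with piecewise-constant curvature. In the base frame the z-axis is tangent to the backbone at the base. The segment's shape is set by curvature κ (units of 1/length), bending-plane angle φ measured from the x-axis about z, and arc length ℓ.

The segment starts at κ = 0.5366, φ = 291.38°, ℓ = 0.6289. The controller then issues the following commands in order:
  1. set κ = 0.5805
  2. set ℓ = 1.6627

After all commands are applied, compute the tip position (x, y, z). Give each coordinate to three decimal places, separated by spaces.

initial: κ=0.5366, φ=291.38°, ℓ=0.6289
cmd 1: set κ=0.5805 → (κ,φ,ℓ)=(0.5805,291.38°,0.6289) → tip=(0.0414,-0.1057,0.6150)
cmd 2: set ℓ=1.6627 → (κ,φ,ℓ)=(0.5805,291.38°,1.6627) → tip=(0.2705,-0.6910,1.4163)

0.271 -0.691 1.416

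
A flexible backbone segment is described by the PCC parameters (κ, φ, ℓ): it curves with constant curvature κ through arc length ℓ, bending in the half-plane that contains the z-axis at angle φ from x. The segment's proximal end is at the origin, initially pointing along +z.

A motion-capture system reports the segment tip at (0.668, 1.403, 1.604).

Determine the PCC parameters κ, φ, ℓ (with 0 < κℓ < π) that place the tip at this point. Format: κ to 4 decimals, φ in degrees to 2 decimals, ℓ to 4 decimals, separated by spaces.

ρ = √(x²+y²) = √(0.668² + 1.403²) = 1.55391
φ = atan2(y, x) mod 360° = atan2(1.403, 0.668) = 64.5398°
|p|² = ρ² + z² = 1.55391² + 1.604² = 4.98745
κ = 2ρ / |p|² = 2×1.55391 / 4.98745 = 0.62313
θ = 2·atan2(ρ, z) = 2·atan2(1.55391, 1.604) = 1.53907 rad
ℓ = θ/κ = 1.53907/0.62313 = 2.46992

0.6231 64.54 2.4699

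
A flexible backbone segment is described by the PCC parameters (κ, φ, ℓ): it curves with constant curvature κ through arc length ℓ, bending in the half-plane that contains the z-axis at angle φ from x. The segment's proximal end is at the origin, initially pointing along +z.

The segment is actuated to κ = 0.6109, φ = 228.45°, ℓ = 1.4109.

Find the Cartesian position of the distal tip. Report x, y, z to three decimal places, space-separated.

θ = κ·ℓ = 0.6109 × 1.4109 = 0.86192 rad
ρ = (1 − cos θ)/κ = (1 − 0.65098)/0.6109 = 0.57132
z = sin θ / κ = 0.75909/0.6109 = 1.24258
x = ρ cos φ = 0.57132 × cos(228.45°) = -0.37894
y = ρ sin φ = 0.57132 × sin(228.45°) = -0.42756

-0.379 -0.428 1.243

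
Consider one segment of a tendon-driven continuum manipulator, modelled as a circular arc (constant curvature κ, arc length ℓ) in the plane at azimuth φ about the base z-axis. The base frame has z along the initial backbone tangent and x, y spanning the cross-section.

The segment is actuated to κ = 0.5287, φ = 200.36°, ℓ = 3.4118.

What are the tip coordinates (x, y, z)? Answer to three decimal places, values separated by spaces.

θ = κ·ℓ = 0.5287 × 3.4118 = 1.80382 rad
ρ = (1 − cos θ)/κ = (1 − -0.23092)/0.5287 = 2.32820
z = sin θ / κ = 0.97297/0.5287 = 1.84031
x = ρ cos φ = 2.32820 × cos(200.36°) = -2.18275
y = ρ sin φ = 2.32820 × sin(200.36°) = -0.81002

-2.183 -0.810 1.840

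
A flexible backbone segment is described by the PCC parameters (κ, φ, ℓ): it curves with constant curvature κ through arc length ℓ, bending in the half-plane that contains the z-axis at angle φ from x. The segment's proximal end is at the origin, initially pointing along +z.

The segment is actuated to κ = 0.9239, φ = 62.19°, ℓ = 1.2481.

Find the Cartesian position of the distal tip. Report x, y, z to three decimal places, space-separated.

θ = κ·ℓ = 0.9239 × 1.2481 = 1.15312 rad
ρ = (1 − cos θ)/κ = (1 − 0.40564)/0.9239 = 0.64332
z = sin θ / κ = 0.91403/0.9239 = 0.98932
x = ρ cos φ = 0.64332 × cos(62.19°) = 0.30013
y = ρ sin φ = 0.64332 × sin(62.19°) = 0.56901

0.300 0.569 0.989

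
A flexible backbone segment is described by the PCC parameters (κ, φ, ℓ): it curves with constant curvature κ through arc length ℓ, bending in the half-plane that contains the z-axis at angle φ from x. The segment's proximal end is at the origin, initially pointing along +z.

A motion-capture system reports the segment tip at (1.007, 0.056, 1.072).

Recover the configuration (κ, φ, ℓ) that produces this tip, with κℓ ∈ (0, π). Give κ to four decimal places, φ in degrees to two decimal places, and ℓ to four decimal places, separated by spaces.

ρ = √(x²+y²) = √(1.007² + 0.056²) = 1.00856
φ = atan2(y, x) mod 360° = atan2(0.056, 1.007) = 3.1830°
|p|² = ρ² + z² = 1.00856² + 1.072² = 2.16637
κ = 2ρ / |p|² = 2×1.00856 / 2.16637 = 0.93110
θ = 2·atan2(ρ, z) = 2·atan2(1.00856, 1.072) = 1.50983 rad
ℓ = θ/κ = 1.50983/0.93110 = 1.62155

0.9311 3.18 1.6215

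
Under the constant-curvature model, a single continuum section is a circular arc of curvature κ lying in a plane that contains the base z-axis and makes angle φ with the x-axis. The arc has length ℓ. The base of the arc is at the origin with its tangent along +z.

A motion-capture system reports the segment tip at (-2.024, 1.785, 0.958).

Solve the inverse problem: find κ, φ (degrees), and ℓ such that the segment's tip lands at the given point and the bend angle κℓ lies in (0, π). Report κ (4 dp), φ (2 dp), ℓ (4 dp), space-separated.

ρ = √(x²+y²) = √(-2.024² + 1.785²) = 2.69867
φ = atan2(y, x) mod 360° = atan2(1.785, -2.024) = 138.5904°
|p|² = ρ² + z² = 2.69867² + 0.958² = 8.20056
κ = 2ρ / |p|² = 2×2.69867 / 8.20056 = 0.65817
θ = 2·atan2(ρ, z) = 2·atan2(2.69867, 0.958) = 2.45937 rad
ℓ = θ/κ = 2.45937/0.65817 = 3.73670

0.6582 138.59 3.7367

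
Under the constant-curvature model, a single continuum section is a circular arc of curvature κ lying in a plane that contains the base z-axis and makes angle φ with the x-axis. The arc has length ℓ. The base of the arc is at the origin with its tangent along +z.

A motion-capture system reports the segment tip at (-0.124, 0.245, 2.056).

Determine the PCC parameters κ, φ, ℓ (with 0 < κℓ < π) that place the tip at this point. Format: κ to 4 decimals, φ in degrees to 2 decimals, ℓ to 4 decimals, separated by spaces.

ρ = √(x²+y²) = √(-0.124² + 0.245²) = 0.27459
φ = atan2(y, x) mod 360° = atan2(0.245, -0.124) = 116.8450°
|p|² = ρ² + z² = 0.27459² + 2.056² = 4.30254
κ = 2ρ / |p|² = 2×0.27459 / 4.30254 = 0.12764
θ = 2·atan2(ρ, z) = 2·atan2(0.27459, 2.056) = 0.26554 rad
ℓ = θ/κ = 0.26554/0.12764 = 2.08036

0.1276 116.84 2.0804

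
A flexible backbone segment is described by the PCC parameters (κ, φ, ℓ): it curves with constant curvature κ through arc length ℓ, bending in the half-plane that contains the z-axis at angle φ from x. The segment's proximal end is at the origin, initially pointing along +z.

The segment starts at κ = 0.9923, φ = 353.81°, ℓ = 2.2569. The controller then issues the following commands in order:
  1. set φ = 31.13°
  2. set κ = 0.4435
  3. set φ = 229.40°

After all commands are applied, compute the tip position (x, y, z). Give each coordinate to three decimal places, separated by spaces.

initial: κ=0.9923, φ=353.81°, ℓ=2.2569
cmd 1: set φ=31.13° → (κ,φ,ℓ)=(0.9923,31.13°,2.2569) → tip=(1.3975,0.8440,0.7907)
cmd 2: set κ=0.4435 → (κ,φ,ℓ)=(0.4435,31.13°,2.2569) → tip=(0.8888,0.5368,1.8985)
cmd 3: set φ=229.40° → (κ,φ,ℓ)=(0.4435,229.40°,2.2569) → tip=(-0.6757,-0.7883,1.8985)

-0.676 -0.788 1.898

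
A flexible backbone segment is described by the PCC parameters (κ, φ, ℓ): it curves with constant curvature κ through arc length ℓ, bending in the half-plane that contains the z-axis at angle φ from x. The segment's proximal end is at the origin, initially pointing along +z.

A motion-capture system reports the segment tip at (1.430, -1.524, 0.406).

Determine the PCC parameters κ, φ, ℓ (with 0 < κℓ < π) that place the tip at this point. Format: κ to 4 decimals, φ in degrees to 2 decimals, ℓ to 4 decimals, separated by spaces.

0.9222 313.18 2.9905

ρ = √(x²+y²) = √(1.430² + -1.524²) = 2.08985
φ = atan2(y, x) mod 360° = atan2(-1.524, 1.430) = 313.1774°
|p|² = ρ² + z² = 2.08985² + 0.406² = 4.53231
κ = 2ρ / |p|² = 2×2.08985 / 4.53231 = 0.92220
θ = 2·atan2(ρ, z) = 2·atan2(2.08985, 0.406) = 2.75783 rad
ℓ = θ/κ = 2.75783/0.92220 = 2.99049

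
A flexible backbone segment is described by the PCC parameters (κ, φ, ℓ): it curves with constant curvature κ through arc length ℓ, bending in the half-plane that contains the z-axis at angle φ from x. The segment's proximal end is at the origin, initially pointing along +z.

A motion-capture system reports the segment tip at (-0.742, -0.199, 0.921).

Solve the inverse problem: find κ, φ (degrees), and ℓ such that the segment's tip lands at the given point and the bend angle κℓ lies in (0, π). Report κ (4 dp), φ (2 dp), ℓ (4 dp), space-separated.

1.0682 195.01 1.3017

ρ = √(x²+y²) = √(-0.742² + -0.199²) = 0.76822
φ = atan2(y, x) mod 360° = atan2(-0.199, -0.742) = 195.0131°
|p|² = ρ² + z² = 0.76822² + 0.921² = 1.43841
κ = 2ρ / |p|² = 2×0.76822 / 1.43841 = 1.06816
θ = 2·atan2(ρ, z) = 2·atan2(0.76822, 0.921) = 1.39040 rad
ℓ = θ/κ = 1.39040/1.06816 = 1.30168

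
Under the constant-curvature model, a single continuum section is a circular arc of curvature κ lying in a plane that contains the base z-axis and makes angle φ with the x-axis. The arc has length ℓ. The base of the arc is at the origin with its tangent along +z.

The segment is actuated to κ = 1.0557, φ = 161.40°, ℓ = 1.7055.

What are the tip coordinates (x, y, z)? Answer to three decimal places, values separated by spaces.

θ = κ·ℓ = 1.0557 × 1.7055 = 1.80050 rad
ρ = (1 − cos θ)/κ = (1 − -0.22769)/1.0557 = 1.16291
z = sin θ / κ = 0.97373/1.0557 = 0.92236
x = ρ cos φ = 1.16291 × cos(161.40°) = -1.10217
y = ρ sin φ = 1.16291 × sin(161.40°) = 0.37092

-1.102 0.371 0.922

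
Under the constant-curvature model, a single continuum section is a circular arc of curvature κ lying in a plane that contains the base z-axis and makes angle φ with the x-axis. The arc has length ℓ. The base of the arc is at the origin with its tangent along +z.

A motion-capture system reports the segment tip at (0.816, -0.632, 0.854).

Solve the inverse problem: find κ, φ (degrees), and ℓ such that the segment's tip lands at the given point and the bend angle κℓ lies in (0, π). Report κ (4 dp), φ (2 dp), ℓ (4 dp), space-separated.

1.1503 322.24 1.5293

ρ = √(x²+y²) = √(0.816² + -0.632²) = 1.03212
φ = atan2(y, x) mod 360° = atan2(-0.632, 0.816) = 322.2419°
|p|² = ρ² + z² = 1.03212² + 0.854² = 1.79460
κ = 2ρ / |p|² = 2×1.03212 / 1.79460 = 1.15026
θ = 2·atan2(ρ, z) = 2·atan2(1.03212, 0.854) = 1.75912 rad
ℓ = θ/κ = 1.75912/1.15026 = 1.52932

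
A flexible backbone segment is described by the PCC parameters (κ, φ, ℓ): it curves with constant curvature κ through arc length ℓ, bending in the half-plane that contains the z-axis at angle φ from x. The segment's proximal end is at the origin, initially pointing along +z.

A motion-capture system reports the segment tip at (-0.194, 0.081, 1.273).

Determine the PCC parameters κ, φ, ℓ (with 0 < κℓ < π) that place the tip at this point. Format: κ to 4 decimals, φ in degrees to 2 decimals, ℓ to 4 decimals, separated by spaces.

0.2526 157.34 1.2960

ρ = √(x²+y²) = √(-0.194² + 0.081²) = 0.21023
φ = atan2(y, x) mod 360° = atan2(0.081, -0.194) = 157.3382°
|p|² = ρ² + z² = 0.21023² + 1.273² = 1.66473
κ = 2ρ / |p|² = 2×0.21023 / 1.66473 = 0.25257
θ = 2·atan2(ρ, z) = 2·atan2(0.21023, 1.273) = 0.32734 rad
ℓ = θ/κ = 0.32734/0.25257 = 1.29602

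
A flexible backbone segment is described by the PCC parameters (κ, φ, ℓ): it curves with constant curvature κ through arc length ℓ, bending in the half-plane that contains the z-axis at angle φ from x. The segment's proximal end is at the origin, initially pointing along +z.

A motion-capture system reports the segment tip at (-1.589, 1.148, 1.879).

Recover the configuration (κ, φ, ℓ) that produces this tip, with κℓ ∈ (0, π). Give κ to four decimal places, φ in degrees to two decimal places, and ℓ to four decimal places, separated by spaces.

0.5317 144.15 3.0338

ρ = √(x²+y²) = √(-1.589² + 1.148²) = 1.96031
φ = atan2(y, x) mod 360° = atan2(1.148, -1.589) = 144.1531°
|p|² = ρ² + z² = 1.96031² + 1.879² = 7.37347
κ = 2ρ / |p|² = 2×1.96031 / 7.37347 = 0.53172
θ = 2·atan2(ρ, z) = 2·atan2(1.96031, 1.879) = 1.61315 rad
ℓ = θ/κ = 1.61315/0.53172 = 3.03383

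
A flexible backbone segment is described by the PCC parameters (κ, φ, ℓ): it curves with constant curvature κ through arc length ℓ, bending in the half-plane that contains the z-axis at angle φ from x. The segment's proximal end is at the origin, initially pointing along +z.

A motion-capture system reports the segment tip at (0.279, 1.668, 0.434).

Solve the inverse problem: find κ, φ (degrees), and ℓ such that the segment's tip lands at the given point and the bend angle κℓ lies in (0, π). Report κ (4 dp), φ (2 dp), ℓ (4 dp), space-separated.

ρ = √(x²+y²) = √(0.279² + 1.668²) = 1.69117
φ = atan2(y, x) mod 360° = atan2(1.668, 0.279) = 80.5043°
|p|² = ρ² + z² = 1.69117² + 0.434² = 3.04842
κ = 2ρ / |p|² = 2×1.69117 / 3.04842 = 1.10954
θ = 2·atan2(ρ, z) = 2·atan2(1.69117, 0.434) = 2.63918 rad
ℓ = θ/κ = 2.63918/1.10954 = 2.37863

1.1095 80.50 2.3786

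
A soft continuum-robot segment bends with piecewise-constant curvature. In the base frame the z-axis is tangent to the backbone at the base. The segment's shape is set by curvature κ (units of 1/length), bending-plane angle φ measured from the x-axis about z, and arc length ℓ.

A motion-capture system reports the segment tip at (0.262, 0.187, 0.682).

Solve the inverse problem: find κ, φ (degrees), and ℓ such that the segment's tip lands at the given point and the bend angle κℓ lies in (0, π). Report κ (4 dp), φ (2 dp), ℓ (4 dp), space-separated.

ρ = √(x²+y²) = √(0.262² + 0.187²) = 0.32189
φ = atan2(y, x) mod 360° = atan2(0.187, 0.262) = 35.5170°
|p|² = ρ² + z² = 0.32189² + 0.682² = 0.56874
κ = 2ρ / |p|² = 2×0.32189 / 0.56874 = 1.13195
θ = 2·atan2(ρ, z) = 2·atan2(0.32189, 0.682) = 0.88196 rad
ℓ = θ/κ = 0.88196/1.13195 = 0.77916

1.1319 35.52 0.7792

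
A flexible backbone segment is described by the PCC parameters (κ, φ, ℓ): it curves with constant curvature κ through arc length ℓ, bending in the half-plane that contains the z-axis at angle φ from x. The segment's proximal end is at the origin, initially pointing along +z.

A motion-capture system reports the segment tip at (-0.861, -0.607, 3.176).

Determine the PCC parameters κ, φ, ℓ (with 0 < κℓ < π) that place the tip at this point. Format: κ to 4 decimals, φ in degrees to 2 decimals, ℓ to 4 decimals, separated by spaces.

ρ = √(x²+y²) = √(-0.861² + -0.607²) = 1.05346
φ = atan2(y, x) mod 360° = atan2(-0.607, -0.861) = 215.1836°
|p|² = ρ² + z² = 1.05346² + 3.176² = 11.19675
κ = 2ρ / |p|² = 2×1.05346 / 11.19675 = 0.18817
θ = 2·atan2(ρ, z) = 2·atan2(1.05346, 3.176) = 0.64055 rad
ℓ = θ/κ = 0.64055/0.18817 = 3.40405

0.1882 215.18 3.4041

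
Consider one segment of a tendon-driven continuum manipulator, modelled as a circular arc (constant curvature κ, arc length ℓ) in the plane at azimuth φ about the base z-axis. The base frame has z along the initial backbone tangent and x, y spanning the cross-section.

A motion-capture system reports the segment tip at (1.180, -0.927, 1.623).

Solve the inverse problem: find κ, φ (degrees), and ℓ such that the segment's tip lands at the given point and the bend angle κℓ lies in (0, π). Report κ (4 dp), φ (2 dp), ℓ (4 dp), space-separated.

0.6143 321.85 2.4297

ρ = √(x²+y²) = √(1.180² + -0.927²) = 1.50058
φ = atan2(y, x) mod 360° = atan2(-0.927, 1.180) = 321.8471°
|p|² = ρ² + z² = 1.50058² + 1.623² = 4.88586
κ = 2ρ / |p|² = 2×1.50058 / 4.88586 = 0.61425
θ = 2·atan2(ρ, z) = 2·atan2(1.50058, 1.623) = 1.49245 rad
ℓ = θ/κ = 1.49245/0.61425 = 2.42970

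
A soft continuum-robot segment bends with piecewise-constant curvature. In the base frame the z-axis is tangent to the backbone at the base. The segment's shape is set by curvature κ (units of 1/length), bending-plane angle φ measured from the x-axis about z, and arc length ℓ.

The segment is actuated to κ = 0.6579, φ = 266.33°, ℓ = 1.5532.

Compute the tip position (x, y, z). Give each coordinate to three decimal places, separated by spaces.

θ = κ·ℓ = 0.6579 × 1.5532 = 1.02185 rad
ρ = (1 − cos θ)/κ = (1 − 0.52179)/0.6579 = 0.72688
z = sin θ / κ = 0.85307/0.6579 = 1.29666
x = ρ cos φ = 0.72688 × cos(266.33°) = -0.04653
y = ρ sin φ = 0.72688 × sin(266.33°) = -0.72539

-0.047 -0.725 1.297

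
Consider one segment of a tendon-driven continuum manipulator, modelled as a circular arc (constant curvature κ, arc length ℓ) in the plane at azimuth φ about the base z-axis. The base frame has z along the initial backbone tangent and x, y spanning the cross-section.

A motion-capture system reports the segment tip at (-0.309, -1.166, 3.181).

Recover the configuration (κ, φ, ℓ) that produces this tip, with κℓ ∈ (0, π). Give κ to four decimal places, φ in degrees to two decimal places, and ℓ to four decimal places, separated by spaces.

0.2084 255.16 3.4777

ρ = √(x²+y²) = √(-0.309² + -1.166²) = 1.20625
φ = atan2(y, x) mod 360° = atan2(-1.166, -0.309) = 255.1573°
|p|² = ρ² + z² = 1.20625² + 3.181² = 11.57380
κ = 2ρ / |p|² = 2×1.20625 / 11.57380 = 0.20844
θ = 2·atan2(ρ, z) = 2·atan2(1.20625, 3.181) = 0.72490 rad
ℓ = θ/κ = 0.72490/0.20844 = 3.47767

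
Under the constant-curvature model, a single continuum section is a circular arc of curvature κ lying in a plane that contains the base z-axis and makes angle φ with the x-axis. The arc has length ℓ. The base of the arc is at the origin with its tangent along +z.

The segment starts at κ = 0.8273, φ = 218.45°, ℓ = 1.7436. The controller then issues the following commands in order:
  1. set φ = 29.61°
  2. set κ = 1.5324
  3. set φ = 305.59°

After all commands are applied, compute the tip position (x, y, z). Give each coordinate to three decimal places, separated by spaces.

initial: κ=0.8273, φ=218.45°, ℓ=1.7436
cmd 1: set φ=29.61° → (κ,φ,ℓ)=(0.8273,29.61°,1.7436) → tip=(0.9164,0.5208,1.1988)
cmd 2: set κ=1.5324 → (κ,φ,ℓ)=(1.5324,29.61°,1.7436) → tip=(1.0733,0.6099,0.2954)
cmd 3: set φ=305.59° → (κ,φ,ℓ)=(1.5324,305.59°,1.7436) → tip=(0.7184,-1.0039,0.2954)

0.718 -1.004 0.295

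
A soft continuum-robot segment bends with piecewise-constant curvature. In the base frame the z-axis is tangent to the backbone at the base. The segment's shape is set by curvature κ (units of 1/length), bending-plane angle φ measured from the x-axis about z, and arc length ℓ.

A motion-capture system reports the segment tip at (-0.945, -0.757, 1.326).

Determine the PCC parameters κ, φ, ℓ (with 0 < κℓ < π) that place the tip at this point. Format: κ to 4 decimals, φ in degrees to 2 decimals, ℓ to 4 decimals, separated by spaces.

ρ = √(x²+y²) = √(-0.945² + -0.757²) = 1.21082
φ = atan2(y, x) mod 360° = atan2(-0.757, -0.945) = 218.6968°
|p|² = ρ² + z² = 1.21082² + 1.326² = 3.22435
κ = 2ρ / |p|² = 2×1.21082 / 3.22435 = 0.75104
θ = 2·atan2(ρ, z) = 2·atan2(1.21082, 1.326) = 1.48005 rad
ℓ = θ/κ = 1.48005/0.75104 = 1.97065

0.7510 218.70 1.9707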